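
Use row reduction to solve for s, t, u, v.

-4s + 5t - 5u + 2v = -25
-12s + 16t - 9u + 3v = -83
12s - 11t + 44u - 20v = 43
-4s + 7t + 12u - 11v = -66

(0, -5, 2, 5)

Forward elimination on [A|b]:
R2 <- R2 - (3)*R1:  [  0   1   6  -3  -8 ]
R3 <- R3 - (-3)*R1:  [   0    4   29  -14  -32 ]
R4 <- R4 - (1)*R1:  [   0    2   17  -13  -41 ]
R3 <- R3 - (4)*R2:  [  0   0   5  -2   0 ]
R4 <- R4 - (2)*R2:  [   0    0    5   -7  -25 ]
R4 <- R4 - (1)*R3:  [   0    0    0   -5  -25 ]
Row echelon form:
[ -4  5  -5   2  |  -25 ]
[  0  1   6  -3  |   -8 ]
[  0  0   5  -2  |    0 ]
[  0  0   0  -5  |  -25 ]
Back-substitution:
v = (-25) / -5 = 5
u = (0 - (-2)*(5)) / 5 = 2
t = (-8 - (6)*(2) - (-3)*(5)) / 1 = -5
s = (-25 - (5)*(-5) - (-5)*(2) - (2)*(5)) / -4 = 0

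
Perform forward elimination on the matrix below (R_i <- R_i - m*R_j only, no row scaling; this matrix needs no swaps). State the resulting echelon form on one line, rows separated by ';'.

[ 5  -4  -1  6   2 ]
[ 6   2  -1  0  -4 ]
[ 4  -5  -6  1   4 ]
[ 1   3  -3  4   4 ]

Forward elimination:
R2 <- R2 - (6/5)*R1:  [     0   34/5    1/5  -36/5  -32/5 ]
R3 <- R3 - (4/5)*R1:  [     0   -9/5  -26/5  -19/5   12/5 ]
R4 <- R4 - (1/5)*R1:  [     0   19/5  -14/5   14/5   18/5 ]
R3 <- R3 - (-9/34)*R2:  [       0        0  -175/34   -97/17    12/17 ]
R4 <- R4 - (19/34)*R2:  [      0       0  -99/34  116/17  122/17 ]
R4 <- R4 - (99/175)*R3:  [        0         0         0  1759/175  1186/175 ]
Row echelon form:
[ 5    -4       -1         6         2 ]
[ 0  34/5      1/5     -36/5     -32/5 ]
[ 0     0  -175/34    -97/17     12/17 ]
[ 0     0        0  1759/175  1186/175 ]

REF = [5 -4 -1 6 2; 0 34/5 1/5 -36/5 -32/5; 0 0 -175/34 -97/17 12/17; 0 0 0 1759/175 1186/175]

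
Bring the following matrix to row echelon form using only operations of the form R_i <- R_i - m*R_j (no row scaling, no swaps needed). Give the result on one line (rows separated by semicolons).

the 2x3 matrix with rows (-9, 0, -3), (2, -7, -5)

Forward elimination:
R2 <- R2 - (-2/9)*R1:  [     0     -7  -17/3 ]
Row echelon form:
[ -9   0     -3 ]
[  0  -7  -17/3 ]

REF = [-9 0 -3; 0 -7 -17/3]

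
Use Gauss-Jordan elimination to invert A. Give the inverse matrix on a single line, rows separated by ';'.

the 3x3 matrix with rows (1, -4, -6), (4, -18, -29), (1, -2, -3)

Gauss-Jordan on [A | I]:
R2 <- R2 - (4)*R1:  [  0  -2  -5  |  -4   1   0 ]
R3 <- R3 - (1)*R1:  [  0   2   3  |  -1   0   1 ]
R2 <- (1/-2)*R2:  [    0     1   5/2  |     2  -1/2     0 ]
R1 <- R1 - (-4)*R2:  [  1   0   4  |   9  -2   0 ]
R3 <- R3 - (2)*R2:  [  0   0  -2  |  -5   1   1 ]
R3 <- (1/-2)*R3:  [    0     0     1  |   5/2  -1/2  -1/2 ]
R1 <- R1 - (4)*R3:  [  1   0   0  |  -1   0   2 ]
R2 <- R2 - (5/2)*R3:  [     0      1      0  |  -17/4    3/4    5/4 ]
Right block of [I | A^{-1}] is the inverse:
[    -1     0     2 ]
[ -17/4   3/4   5/4 ]
[   5/2  -1/2  -1/2 ]

inverse = [-1 0 2; -17/4 3/4 5/4; 5/2 -1/2 -1/2]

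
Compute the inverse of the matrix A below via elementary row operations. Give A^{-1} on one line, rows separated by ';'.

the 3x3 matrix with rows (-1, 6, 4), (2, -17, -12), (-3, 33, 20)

inverse = [-14/5 -3/5 1/5; 1/5 2/5 1/5; -3/4 -3/4 -1/4]

Gauss-Jordan on [A | I]:
R1 <- (1/-1)*R1:  [  1  -6  -4  |  -1   0   0 ]
R2 <- R2 - (2)*R1:  [  0  -5  -4  |   2   1   0 ]
R3 <- R3 - (-3)*R1:  [  0  15   8  |  -3   0   1 ]
R2 <- (1/-5)*R2:  [    0     1   4/5  |  -2/5  -1/5     0 ]
R1 <- R1 - (-6)*R2:  [     1      0    4/5  |  -17/5   -6/5      0 ]
R3 <- R3 - (15)*R2:  [  0   0  -4  |   3   3   1 ]
R3 <- (1/-4)*R3:  [    0     0     1  |  -3/4  -3/4  -1/4 ]
R1 <- R1 - (4/5)*R3:  [     1      0      0  |  -14/5   -3/5    1/5 ]
R2 <- R2 - (4/5)*R3:  [   0    1    0  |  1/5  2/5  1/5 ]
Right block of [I | A^{-1}] is the inverse:
[ -14/5  -3/5   1/5 ]
[   1/5   2/5   1/5 ]
[  -3/4  -3/4  -1/4 ]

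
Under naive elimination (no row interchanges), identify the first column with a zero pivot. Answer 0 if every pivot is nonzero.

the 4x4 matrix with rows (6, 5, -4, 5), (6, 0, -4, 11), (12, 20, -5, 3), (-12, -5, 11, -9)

first zero-pivot column = 0

Naive forward elimination:
R2 <- R2 - (1)*R1:  [  0  -5   0   6 ]
R3 <- R3 - (2)*R1:  [  0  10   3  -7 ]
R4 <- R4 - (-2)*R1:  [ 0  5  3  1 ]
R3 <- R3 - (-2)*R2:  [ 0  0  3  5 ]
R4 <- R4 - (-1)*R2:  [ 0  0  3  7 ]
R4 <- R4 - (1)*R3:  [ 0  0  0  2 ]
All pivots nonzero; naive elimination completes without hitting a zero pivot.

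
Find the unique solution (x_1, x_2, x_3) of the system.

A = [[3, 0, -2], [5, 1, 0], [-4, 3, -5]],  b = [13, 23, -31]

Forward elimination on [A|b]:
R2 <- R2 - (5/3)*R1:  [    0     1  10/3   4/3 ]
R3 <- R3 - (-4/3)*R1:  [     0      3  -23/3  -41/3 ]
R3 <- R3 - (3)*R2:  [     0      0  -53/3  -53/3 ]
Row echelon form:
[ 3  0     -2  |     13 ]
[ 0  1   10/3  |    4/3 ]
[ 0  0  -53/3  |  -53/3 ]
Back-substitution:
x_3 = (-53/3) / (-53/3) = 1
x_2 = (4/3 - (10/3)*(1)) / 1 = -2
x_1 = (13 - (-2)*(1)) / 3 = 5

(5, -2, 1)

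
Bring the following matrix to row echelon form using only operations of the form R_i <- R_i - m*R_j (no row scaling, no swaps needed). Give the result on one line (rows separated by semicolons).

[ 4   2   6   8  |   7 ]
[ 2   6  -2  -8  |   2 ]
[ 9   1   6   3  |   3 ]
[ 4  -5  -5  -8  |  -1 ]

Forward elimination:
R2 <- R2 - (1/2)*R1:  [    0     5    -5   -12  -3/2 ]
R3 <- R3 - (9/4)*R1:  [     0   -7/2  -15/2    -15  -51/4 ]
R4 <- R4 - (1)*R1:  [   0   -7  -11  -16   -8 ]
R3 <- R3 - (-7/10)*R2:  [      0       0     -11  -117/5   -69/5 ]
R4 <- R4 - (-7/5)*R2:  [       0        0      -18   -164/5  -101/10 ]
R4 <- R4 - (18/11)*R3:  [        0         0         0    302/55  1373/110 ]
Row echelon form:
[ 4  2    6       8  |         7 ]
[ 0  5   -5     -12  |      -3/2 ]
[ 0  0  -11  -117/5  |     -69/5 ]
[ 0  0    0  302/55  |  1373/110 ]

REF = [4 2 6 8 7; 0 5 -5 -12 -3/2; 0 0 -11 -117/5 -69/5; 0 0 0 302/55 1373/110]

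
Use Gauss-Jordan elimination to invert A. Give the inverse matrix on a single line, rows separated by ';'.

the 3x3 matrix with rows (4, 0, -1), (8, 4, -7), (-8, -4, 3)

Gauss-Jordan on [A | I]:
R1 <- (1/4)*R1:  [    1     0  -1/4  |   1/4     0     0 ]
R2 <- R2 - (8)*R1:  [  0   4  -5  |  -2   1   0 ]
R3 <- R3 - (-8)*R1:  [  0  -4   1  |   2   0   1 ]
R2 <- (1/4)*R2:  [    0     1  -5/4  |  -1/2   1/4     0 ]
R3 <- R3 - (-4)*R2:  [  0   0  -4  |   0   1   1 ]
R3 <- (1/-4)*R3:  [    0     0     1  |     0  -1/4  -1/4 ]
R1 <- R1 - (-1/4)*R3:  [     1      0      0  |    1/4  -1/16  -1/16 ]
R2 <- R2 - (-5/4)*R3:  [     0      1      0  |   -1/2  -1/16  -5/16 ]
Right block of [I | A^{-1}] is the inverse:
[  1/4  -1/16  -1/16 ]
[ -1/2  -1/16  -5/16 ]
[    0   -1/4   -1/4 ]

inverse = [1/4 -1/16 -1/16; -1/2 -1/16 -5/16; 0 -1/4 -1/4]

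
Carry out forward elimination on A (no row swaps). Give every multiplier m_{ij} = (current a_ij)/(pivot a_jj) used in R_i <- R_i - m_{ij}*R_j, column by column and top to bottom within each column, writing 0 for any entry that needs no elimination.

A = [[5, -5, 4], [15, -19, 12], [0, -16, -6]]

multipliers: 3, 0, 4

Forward elimination:
R2 <- R2 - (3)*R1:  [  0  -4   0 ]
R3: entry in column 1 is already 0 -> m_{31} = 0 (no row operation needed)
R3 <- R3 - (4)*R2:  [  0   0  -6 ]
Multipliers (in order of application): m_{21} = 3, m_{31} = 0, m_{32} = 4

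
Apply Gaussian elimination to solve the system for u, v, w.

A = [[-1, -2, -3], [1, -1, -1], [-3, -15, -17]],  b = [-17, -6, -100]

(0, 1, 5)

Forward elimination on [A|b]:
R2 <- R2 - (-1)*R1:  [   0   -3   -4  -23 ]
R3 <- R3 - (3)*R1:  [   0   -9   -8  -49 ]
R3 <- R3 - (3)*R2:  [  0   0   4  20 ]
Row echelon form:
[ -1  -2  -3  |  -17 ]
[  0  -3  -4  |  -23 ]
[  0   0   4  |   20 ]
Back-substitution:
w = (20) / 4 = 5
v = (-23 - (-4)*(5)) / -3 = 1
u = (-17 - (-2)*(1) - (-3)*(5)) / -1 = 0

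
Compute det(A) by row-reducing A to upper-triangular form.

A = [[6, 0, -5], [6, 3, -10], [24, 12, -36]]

det(A) = 72

Forward elimination:
R2 <- R2 - (1)*R1:  [  0   3  -5 ]
R3 <- R3 - (4)*R1:  [   0   12  -16 ]
R3 <- R3 - (4)*R2:  [ 0  0  4 ]
Upper-triangular form:
[ 6  0  -5 ]
[ 0  3  -5 ]
[ 0  0   4 ]
det(A) = (-1)^0 * (6) * (3) * (4) = 72  (0 row swaps -> sign +1)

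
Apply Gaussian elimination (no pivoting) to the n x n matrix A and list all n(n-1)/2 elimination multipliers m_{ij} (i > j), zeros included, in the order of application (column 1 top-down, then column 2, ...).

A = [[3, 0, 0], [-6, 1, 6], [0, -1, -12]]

multipliers: -2, 0, -1

Forward elimination:
R2 <- R2 - (-2)*R1:  [ 0  1  6 ]
R3: entry in column 1 is already 0 -> m_{31} = 0 (no row operation needed)
R3 <- R3 - (-1)*R2:  [  0   0  -6 ]
Multipliers (in order of application): m_{21} = -2, m_{31} = 0, m_{32} = -1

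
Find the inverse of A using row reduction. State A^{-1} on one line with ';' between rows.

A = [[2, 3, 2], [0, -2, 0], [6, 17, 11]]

inverse = [11/10 -1/20 -1/5; 0 -1/2 0; -3/5 4/5 1/5]

Gauss-Jordan on [A | I]:
R1 <- (1/2)*R1:  [   1  3/2    1  |  1/2    0    0 ]
R3 <- R3 - (6)*R1:  [  0   8   5  |  -3   0   1 ]
R2 <- (1/-2)*R2:  [    0     1     0  |     0  -1/2     0 ]
R1 <- R1 - (3/2)*R2:  [   1    0    1  |  1/2  3/4    0 ]
R3 <- R3 - (8)*R2:  [  0   0   5  |  -3   4   1 ]
R3 <- (1/5)*R3:  [    0     0     1  |  -3/5   4/5   1/5 ]
R1 <- R1 - (1)*R3:  [     1      0      0  |  11/10  -1/20   -1/5 ]
Right block of [I | A^{-1}] is the inverse:
[ 11/10  -1/20  -1/5 ]
[     0   -1/2     0 ]
[  -3/5    4/5   1/5 ]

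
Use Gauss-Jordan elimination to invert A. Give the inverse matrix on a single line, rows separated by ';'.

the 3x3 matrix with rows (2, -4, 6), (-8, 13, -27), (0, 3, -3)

Gauss-Jordan on [A | I]:
R1 <- (1/2)*R1:  [   1   -2    3  |  1/2    0    0 ]
R2 <- R2 - (-8)*R1:  [  0  -3  -3  |   4   1   0 ]
R2 <- (1/-3)*R2:  [    0     1     1  |  -4/3  -1/3     0 ]
R1 <- R1 - (-2)*R2:  [     1      0      5  |  -13/6   -2/3      0 ]
R3 <- R3 - (3)*R2:  [  0   0  -6  |   4   1   1 ]
R3 <- (1/-6)*R3:  [    0     0     1  |  -2/3  -1/6  -1/6 ]
R1 <- R1 - (5)*R3:  [   1    0    0  |  7/6  1/6  5/6 ]
R2 <- R2 - (1)*R3:  [    0     1     0  |  -2/3  -1/6   1/6 ]
Right block of [I | A^{-1}] is the inverse:
[  7/6   1/6   5/6 ]
[ -2/3  -1/6   1/6 ]
[ -2/3  -1/6  -1/6 ]

inverse = [7/6 1/6 5/6; -2/3 -1/6 1/6; -2/3 -1/6 -1/6]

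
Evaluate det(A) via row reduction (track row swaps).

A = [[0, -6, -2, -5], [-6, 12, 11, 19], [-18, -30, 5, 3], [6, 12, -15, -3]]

det(A) = -1296

Forward elimination:
R1 <-> R2   (pivot in column 1 was zero)
[  -6   12   11  19 ]
[   0   -6   -2  -5 ]
[ -18  -30    5   3 ]
[   6   12  -15  -3 ]
R3 <- R3 - (3)*R1:  [   0  -66  -28  -54 ]
R4 <- R4 - (-1)*R1:  [  0  24  -4  16 ]
R3 <- R3 - (11)*R2:  [  0   0  -6   1 ]
R4 <- R4 - (-4)*R2:  [   0    0  -12   -4 ]
R4 <- R4 - (2)*R3:  [  0   0   0  -6 ]
Upper-triangular form:
[ -6  12  11  19 ]
[  0  -6  -2  -5 ]
[  0   0  -6   1 ]
[  0   0   0  -6 ]
det(A) = (-1)^1 * (-6) * (-6) * (-6) * (-6) = -1296  (1 row swap -> sign -1)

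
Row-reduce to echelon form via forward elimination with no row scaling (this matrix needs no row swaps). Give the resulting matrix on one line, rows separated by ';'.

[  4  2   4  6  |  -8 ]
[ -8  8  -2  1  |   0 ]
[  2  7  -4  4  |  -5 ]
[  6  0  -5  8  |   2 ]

Forward elimination:
R2 <- R2 - (-2)*R1:  [   0   12    6   13  -16 ]
R3 <- R3 - (1/2)*R1:  [  0   6  -6   1  -1 ]
R4 <- R4 - (3/2)*R1:  [   0   -3  -11   -1   14 ]
R3 <- R3 - (1/2)*R2:  [     0      0     -9  -11/2      7 ]
R4 <- R4 - (-1/4)*R2:  [     0      0  -19/2    9/4     10 ]
R4 <- R4 - (19/18)*R3:  [      0       0       0  145/18   47/18 ]
Row echelon form:
[ 4   2   4       6  |     -8 ]
[ 0  12   6      13  |    -16 ]
[ 0   0  -9   -11/2  |      7 ]
[ 0   0   0  145/18  |  47/18 ]

REF = [4 2 4 6 -8; 0 12 6 13 -16; 0 0 -9 -11/2 7; 0 0 0 145/18 47/18]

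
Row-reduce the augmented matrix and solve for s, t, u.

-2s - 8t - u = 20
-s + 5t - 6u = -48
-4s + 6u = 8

(4, -4, 4)

Forward elimination on [A|b]:
R2 <- R2 - (1/2)*R1:  [     0      9  -11/2    -58 ]
R3 <- R3 - (2)*R1:  [   0   16    8  -32 ]
R3 <- R3 - (16/9)*R2:  [     0      0  160/9  640/9 ]
Row echelon form:
[ -2  -8     -1  |     20 ]
[  0   9  -11/2  |    -58 ]
[  0   0  160/9  |  640/9 ]
Back-substitution:
u = (640/9) / (160/9) = 4
t = (-58 - (-11/2)*(4)) / 9 = -4
s = (20 - (-8)*(-4) - (-1)*(4)) / -2 = 4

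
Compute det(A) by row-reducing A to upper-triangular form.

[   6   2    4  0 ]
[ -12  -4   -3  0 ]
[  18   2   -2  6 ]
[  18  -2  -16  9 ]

det(A) = -360

Forward elimination:
R2 <- R2 - (-2)*R1:  [ 0  0  5  0 ]
R3 <- R3 - (3)*R1:  [   0   -4  -14    6 ]
R4 <- R4 - (3)*R1:  [   0   -8  -28    9 ]
R2 <-> R3   (pivot in column 2 was zero)
[ 6   2    4  0 ]
[ 0  -4  -14  6 ]
[ 0   0    5  0 ]
[ 0  -8  -28  9 ]
R4 <- R4 - (2)*R2:  [  0   0   0  -3 ]
Upper-triangular form:
[ 6   2    4   0 ]
[ 0  -4  -14   6 ]
[ 0   0    5   0 ]
[ 0   0    0  -3 ]
det(A) = (-1)^1 * (6) * (-4) * (5) * (-3) = -360  (1 row swap -> sign -1)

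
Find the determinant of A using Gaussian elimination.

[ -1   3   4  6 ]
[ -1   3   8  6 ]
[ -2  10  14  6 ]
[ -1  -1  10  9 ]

Forward elimination:
R2 <- R2 - (1)*R1:  [ 0  0  4  0 ]
R3 <- R3 - (2)*R1:  [  0   4   6  -6 ]
R4 <- R4 - (1)*R1:  [  0  -4   6   3 ]
R2 <-> R3   (pivot in column 2 was zero)
[ -1   3  4   6 ]
[  0   4  6  -6 ]
[  0   0  4   0 ]
[  0  -4  6   3 ]
R4 <- R4 - (-1)*R2:  [  0   0  12  -3 ]
R4 <- R4 - (3)*R3:  [  0   0   0  -3 ]
Upper-triangular form:
[ -1  3  4   6 ]
[  0  4  6  -6 ]
[  0  0  4   0 ]
[  0  0  0  -3 ]
det(A) = (-1)^1 * (-1) * (4) * (4) * (-3) = -48  (1 row swap -> sign -1)

det(A) = -48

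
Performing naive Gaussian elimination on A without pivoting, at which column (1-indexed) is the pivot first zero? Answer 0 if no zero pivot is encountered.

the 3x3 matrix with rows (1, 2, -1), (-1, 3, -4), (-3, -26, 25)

Naive forward elimination:
R2 <- R2 - (-1)*R1:  [  0   5  -5 ]
R3 <- R3 - (-3)*R1:  [   0  -20   22 ]
R3 <- R3 - (-4)*R2:  [ 0  0  2 ]
All pivots nonzero; naive elimination completes without hitting a zero pivot.

first zero-pivot column = 0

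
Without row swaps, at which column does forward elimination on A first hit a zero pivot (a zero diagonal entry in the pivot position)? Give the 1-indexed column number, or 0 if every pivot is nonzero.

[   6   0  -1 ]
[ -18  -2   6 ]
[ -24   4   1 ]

first zero-pivot column = 0

Naive forward elimination:
R2 <- R2 - (-3)*R1:  [  0  -2   3 ]
R3 <- R3 - (-4)*R1:  [  0   4  -3 ]
R3 <- R3 - (-2)*R2:  [ 0  0  3 ]
All pivots nonzero; naive elimination completes without hitting a zero pivot.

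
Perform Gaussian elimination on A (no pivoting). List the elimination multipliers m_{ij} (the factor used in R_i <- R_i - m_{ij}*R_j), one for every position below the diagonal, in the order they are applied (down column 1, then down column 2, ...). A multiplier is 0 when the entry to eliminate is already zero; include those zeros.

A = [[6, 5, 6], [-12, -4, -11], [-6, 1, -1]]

Forward elimination:
R2 <- R2 - (-2)*R1:  [ 0  6  1 ]
R3 <- R3 - (-1)*R1:  [ 0  6  5 ]
R3 <- R3 - (1)*R2:  [ 0  0  4 ]
Multipliers (in order of application): m_{21} = -2, m_{31} = -1, m_{32} = 1

multipliers: -2, -1, 1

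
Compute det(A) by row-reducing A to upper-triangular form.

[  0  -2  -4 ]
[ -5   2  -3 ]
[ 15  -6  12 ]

Forward elimination:
R1 <-> R2   (pivot in column 1 was zero)
[ -5   2  -3 ]
[  0  -2  -4 ]
[ 15  -6  12 ]
R3 <- R3 - (-3)*R1:  [ 0  0  3 ]
Upper-triangular form:
[ -5   2  -3 ]
[  0  -2  -4 ]
[  0   0   3 ]
det(A) = (-1)^1 * (-5) * (-2) * (3) = -30  (1 row swap -> sign -1)

det(A) = -30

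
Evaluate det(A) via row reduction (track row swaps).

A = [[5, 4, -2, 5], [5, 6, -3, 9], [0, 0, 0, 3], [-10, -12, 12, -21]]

det(A) = -180

Forward elimination:
R2 <- R2 - (1)*R1:  [  0   2  -1   4 ]
R4 <- R4 - (-2)*R1:  [   0   -4    8  -11 ]
R4 <- R4 - (-2)*R2:  [  0   0   6  -3 ]
R3 <-> R4   (pivot in column 3 was zero)
[ 5  4  -2   5 ]
[ 0  2  -1   4 ]
[ 0  0   6  -3 ]
[ 0  0   0   3 ]
Upper-triangular form:
[ 5  4  -2   5 ]
[ 0  2  -1   4 ]
[ 0  0   6  -3 ]
[ 0  0   0   3 ]
det(A) = (-1)^1 * (5) * (2) * (6) * (3) = -180  (1 row swap -> sign -1)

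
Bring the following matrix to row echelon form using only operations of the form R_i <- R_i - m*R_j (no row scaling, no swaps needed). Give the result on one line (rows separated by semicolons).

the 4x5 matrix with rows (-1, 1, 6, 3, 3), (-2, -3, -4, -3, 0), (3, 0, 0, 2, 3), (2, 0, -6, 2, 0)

REF = [-1 1 6 3 3; 0 -5 -16 -9 -6; 0 0 42/5 28/5 42/5; 0 0 0 14/3 4]

Forward elimination:
R2 <- R2 - (2)*R1:  [   0   -5  -16   -9   -6 ]
R3 <- R3 - (-3)*R1:  [  0   3  18  11  12 ]
R4 <- R4 - (-2)*R1:  [ 0  2  6  8  6 ]
R3 <- R3 - (-3/5)*R2:  [    0     0  42/5  28/5  42/5 ]
R4 <- R4 - (-2/5)*R2:  [    0     0  -2/5  22/5  18/5 ]
R4 <- R4 - (-1/21)*R3:  [    0     0     0  14/3     4 ]
Row echelon form:
[ -1   1     6     3     3 ]
[  0  -5   -16    -9    -6 ]
[  0   0  42/5  28/5  42/5 ]
[  0   0     0  14/3     4 ]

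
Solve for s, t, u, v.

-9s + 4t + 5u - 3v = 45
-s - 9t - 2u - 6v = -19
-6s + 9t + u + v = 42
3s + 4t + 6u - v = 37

(0, 5, 2, -5)

Forward elimination on [A|b]:
R2 <- R2 - (1/9)*R1:  [     0  -85/9  -23/9  -17/3    -24 ]
R3 <- R3 - (2/3)*R1:  [    0  19/3  -7/3     3    12 ]
R4 <- R4 - (-1/3)*R1:  [    0  16/3  23/3    -2    52 ]
R3 <- R3 - (-57/85)*R2:  [       0        0  -344/85     -4/5  -348/85 ]
R4 <- R4 - (-48/85)*R2:  [       0        0   529/85    -26/5  3268/85 ]
R4 <- R4 - (-529/344)*R3:  [       0        0        0  -553/86  2765/86 ]
Row echelon form:
[ -9      4        5       -3  |       45 ]
[  0  -85/9    -23/9    -17/3  |      -24 ]
[  0      0  -344/85     -4/5  |  -348/85 ]
[  0      0        0  -553/86  |  2765/86 ]
Back-substitution:
v = (2765/86) / (-553/86) = -5
u = (-348/85 - (-4/5)*(-5)) / (-344/85) = 2
t = (-24 - (-23/9)*(2) - (-17/3)*(-5)) / (-85/9) = 5
s = (45 - (4)*(5) - (5)*(2) - (-3)*(-5)) / -9 = 0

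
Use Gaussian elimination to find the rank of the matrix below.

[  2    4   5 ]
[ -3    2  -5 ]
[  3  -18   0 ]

Row reduction:
R2 <- R2 - (-3/2)*R1:  [   0    8  5/2 ]
R3 <- R3 - (3/2)*R1:  [     0    -24  -15/2 ]
R3 <- R3 - (-3)*R2:  [ 0  0  0 ]
Row echelon form:
[ 2  4    5 ]
[ 0  8  5/2 ]
[ 0  0    0 ]
Nonzero rows / pivot columns: 2

rank(A) = 2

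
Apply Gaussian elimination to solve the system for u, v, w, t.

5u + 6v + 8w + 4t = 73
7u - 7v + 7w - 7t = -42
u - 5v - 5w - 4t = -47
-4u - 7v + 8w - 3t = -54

Forward elimination on [A|b]:
R2 <- R2 - (7/5)*R1:  [      0   -77/5   -21/5   -63/5  -721/5 ]
R3 <- R3 - (1/5)*R1:  [      0   -31/5   -33/5   -24/5  -308/5 ]
R4 <- R4 - (-4/5)*R1:  [     0  -11/5   72/5    1/5   22/5 ]
R3 <- R3 - (31/77)*R2:  [      0       0  -54/11    3/11  -39/11 ]
R4 <- R4 - (1/7)*R2:  [  0   0  15   2  25 ]
R4 <- R4 - (-55/18)*R3:  [    0     0     0  17/6  85/6 ]
Row echelon form:
[ 5      6       8      4  |      73 ]
[ 0  -77/5   -21/5  -63/5  |  -721/5 ]
[ 0      0  -54/11   3/11  |  -39/11 ]
[ 0      0       0   17/6  |    85/6 ]
Back-substitution:
t = (85/6) / (17/6) = 5
w = (-39/11 - (3/11)*(5)) / (-54/11) = 1
v = (-721/5 - (-21/5)*(1) - (-63/5)*(5)) / (-77/5) = 5
u = (73 - (6)*(5) - (8)*(1) - (4)*(5)) / 5 = 3

(3, 5, 1, 5)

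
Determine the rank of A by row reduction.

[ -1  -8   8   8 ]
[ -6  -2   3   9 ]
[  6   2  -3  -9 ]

Row reduction:
R2 <- R2 - (6)*R1:  [   0   46  -45  -39 ]
R3 <- R3 - (-6)*R1:  [   0  -46   45   39 ]
R3 <- R3 - (-1)*R2:  [ 0  0  0  0 ]
Row echelon form:
[ -1  -8    8    8 ]
[  0  46  -45  -39 ]
[  0   0    0    0 ]
Nonzero rows / pivot columns: 2

rank(A) = 2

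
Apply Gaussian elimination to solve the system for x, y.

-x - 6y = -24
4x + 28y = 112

Forward elimination on [A|b]:
R2 <- R2 - (-4)*R1:  [  0   4  16 ]
Row echelon form:
[ -1  -6  |  -24 ]
[  0   4  |   16 ]
Back-substitution:
y = (16) / 4 = 4
x = (-24 - (-6)*(4)) / -1 = 0

(0, 4)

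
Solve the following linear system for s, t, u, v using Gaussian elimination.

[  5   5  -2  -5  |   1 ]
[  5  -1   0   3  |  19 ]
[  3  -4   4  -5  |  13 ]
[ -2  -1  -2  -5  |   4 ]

Forward elimination on [A|b]:
R2 <- R2 - (1)*R1:  [  0  -6   2   8  18 ]
R3 <- R3 - (3/5)*R1:  [    0    -7  26/5    -2  62/5 ]
R4 <- R4 - (-2/5)*R1:  [     0      1  -14/5     -7   22/5 ]
R3 <- R3 - (7/6)*R2:  [     0      0  43/15  -34/3  -43/5 ]
R4 <- R4 - (-1/6)*R2:  [      0       0  -37/15   -17/3    37/5 ]
R4 <- R4 - (-37/43)*R3:  [       0        0        0  -663/43        0 ]
Row echelon form:
[ 5   5     -2       -5  |      1 ]
[ 0  -6      2        8  |     18 ]
[ 0   0  43/15    -34/3  |  -43/5 ]
[ 0   0      0  -663/43  |      0 ]
Back-substitution:
v = (0) / (-663/43) = 0
u = (-43/5 - (-34/3)*(0)) / (43/15) = -3
t = (18 - (2)*(-3) - (8)*(0)) / -6 = -4
s = (1 - (5)*(-4) - (-2)*(-3) - (-5)*(0)) / 5 = 3

(3, -4, -3, 0)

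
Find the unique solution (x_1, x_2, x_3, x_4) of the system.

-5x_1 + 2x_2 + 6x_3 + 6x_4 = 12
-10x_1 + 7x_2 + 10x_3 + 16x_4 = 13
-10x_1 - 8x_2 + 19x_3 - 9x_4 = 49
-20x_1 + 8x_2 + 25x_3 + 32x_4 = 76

Forward elimination on [A|b]:
R2 <- R2 - (2)*R1:  [   0    3   -2    4  -11 ]
R3 <- R3 - (2)*R1:  [   0  -12    7  -21   25 ]
R4 <- R4 - (4)*R1:  [  0   0   1   8  28 ]
R3 <- R3 - (-4)*R2:  [   0    0   -1   -5  -19 ]
R4 <- R4 - (-1)*R3:  [ 0  0  0  3  9 ]
Row echelon form:
[ -5  2   6   6  |   12 ]
[  0  3  -2   4  |  -11 ]
[  0  0  -1  -5  |  -19 ]
[  0  0   0   3  |    9 ]
Back-substitution:
x_4 = (9) / 3 = 3
x_3 = (-19 - (-5)*(3)) / -1 = 4
x_2 = (-11 - (-2)*(4) - (4)*(3)) / 3 = -5
x_1 = (12 - (2)*(-5) - (6)*(4) - (6)*(3)) / -5 = 4

(4, -5, 4, 3)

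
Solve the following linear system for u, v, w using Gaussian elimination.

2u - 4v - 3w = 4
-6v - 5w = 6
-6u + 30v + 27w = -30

Forward elimination on [A|b]:
R3 <- R3 - (-3)*R1:  [   0   18   18  -18 ]
R3 <- R3 - (-3)*R2:  [ 0  0  3  0 ]
Row echelon form:
[ 2  -4  -3  |  4 ]
[ 0  -6  -5  |  6 ]
[ 0   0   3  |  0 ]
Back-substitution:
w = (0) / 3 = 0
v = (6 - (-5)*(0)) / -6 = -1
u = (4 - (-4)*(-1) - (-3)*(0)) / 2 = 0

(0, -1, 0)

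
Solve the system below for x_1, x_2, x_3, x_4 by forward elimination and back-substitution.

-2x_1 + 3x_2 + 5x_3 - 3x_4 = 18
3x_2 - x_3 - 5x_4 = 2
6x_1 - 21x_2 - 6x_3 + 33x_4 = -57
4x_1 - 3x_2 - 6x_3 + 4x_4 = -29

Forward elimination on [A|b]:
R3 <- R3 - (-3)*R1:  [   0  -12    9   24   -3 ]
R4 <- R4 - (-2)*R1:  [  0   3   4  -2   7 ]
R3 <- R3 - (-4)*R2:  [ 0  0  5  4  5 ]
R4 <- R4 - (1)*R2:  [ 0  0  5  3  5 ]
R4 <- R4 - (1)*R3:  [  0   0   0  -1   0 ]
Row echelon form:
[ -2  3   5  -3  |  18 ]
[  0  3  -1  -5  |   2 ]
[  0  0   5   4  |   5 ]
[  0  0   0  -1  |   0 ]
Back-substitution:
x_4 = (0) / -1 = 0
x_3 = (5 - (4)*(0)) / 5 = 1
x_2 = (2 - (-1)*(1) - (-5)*(0)) / 3 = 1
x_1 = (18 - (3)*(1) - (5)*(1) - (-3)*(0)) / -2 = -5

(-5, 1, 1, 0)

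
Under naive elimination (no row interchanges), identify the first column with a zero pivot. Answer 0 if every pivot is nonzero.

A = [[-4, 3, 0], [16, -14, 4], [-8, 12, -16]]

Naive forward elimination:
R2 <- R2 - (-4)*R1:  [  0  -2   4 ]
R3 <- R3 - (2)*R1:  [   0    6  -16 ]
R3 <- R3 - (-3)*R2:  [  0   0  -4 ]
All pivots nonzero; naive elimination completes without hitting a zero pivot.

first zero-pivot column = 0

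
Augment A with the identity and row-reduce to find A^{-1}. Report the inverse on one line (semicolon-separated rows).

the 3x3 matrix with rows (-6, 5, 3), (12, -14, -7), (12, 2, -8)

Gauss-Jordan on [A | I]:
R1 <- (1/-6)*R1:  [    1  -5/6  -1/2  |  -1/6     0     0 ]
R2 <- R2 - (12)*R1:  [  0  -4  -1  |   2   1   0 ]
R3 <- R3 - (12)*R1:  [  0  12  -2  |   2   0   1 ]
R2 <- (1/-4)*R2:  [    0     1   1/4  |  -1/2  -1/4     0 ]
R1 <- R1 - (-5/6)*R2:  [     1      0  -7/24  |  -7/12  -5/24      0 ]
R3 <- R3 - (12)*R2:  [  0   0  -5  |   8   3   1 ]
R3 <- (1/-5)*R3:  [    0     0     1  |  -8/5  -3/5  -1/5 ]
R1 <- R1 - (-7/24)*R3:  [      1       0       0  |  -21/20  -23/60  -7/120 ]
R2 <- R2 - (1/4)*R3:  [     0      1      0  |  -1/10  -1/10   1/20 ]
Right block of [I | A^{-1}] is the inverse:
[ -21/20  -23/60  -7/120 ]
[  -1/10   -1/10    1/20 ]
[   -8/5    -3/5    -1/5 ]

inverse = [-21/20 -23/60 -7/120; -1/10 -1/10 1/20; -8/5 -3/5 -1/5]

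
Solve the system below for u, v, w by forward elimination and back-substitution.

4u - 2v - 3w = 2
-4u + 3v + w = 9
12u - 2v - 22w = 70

Forward elimination on [A|b]:
R2 <- R2 - (-1)*R1:  [  0   1  -2  11 ]
R3 <- R3 - (3)*R1:  [   0    4  -13   64 ]
R3 <- R3 - (4)*R2:  [  0   0  -5  20 ]
Row echelon form:
[ 4  -2  -3  |   2 ]
[ 0   1  -2  |  11 ]
[ 0   0  -5  |  20 ]
Back-substitution:
w = (20) / -5 = -4
v = (11 - (-2)*(-4)) / 1 = 3
u = (2 - (-2)*(3) - (-3)*(-4)) / 4 = -1

(-1, 3, -4)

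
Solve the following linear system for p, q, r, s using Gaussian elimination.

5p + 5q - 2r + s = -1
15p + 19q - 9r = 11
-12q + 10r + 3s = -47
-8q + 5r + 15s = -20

Forward elimination on [A|b]:
R2 <- R2 - (3)*R1:  [  0   4  -3  -3  14 ]
R3 <- R3 - (-3)*R2:  [  0   0   1  -6  -5 ]
R4 <- R4 - (-2)*R2:  [  0   0  -1   9   8 ]
R4 <- R4 - (-1)*R3:  [ 0  0  0  3  3 ]
Row echelon form:
[ 5  5  -2   1  |  -1 ]
[ 0  4  -3  -3  |  14 ]
[ 0  0   1  -6  |  -5 ]
[ 0  0   0   3  |   3 ]
Back-substitution:
s = (3) / 3 = 1
r = (-5 - (-6)*(1)) / 1 = 1
q = (14 - (-3)*(1) - (-3)*(1)) / 4 = 5
p = (-1 - (5)*(5) - (-2)*(1) - (1)*(1)) / 5 = -5

(-5, 5, 1, 1)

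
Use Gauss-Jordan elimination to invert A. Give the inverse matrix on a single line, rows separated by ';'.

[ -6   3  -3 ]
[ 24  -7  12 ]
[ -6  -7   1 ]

inverse = [-77/120 -3/20 -1/8; 4/5 1/5 0; 7/4 1/2 1/4]

Gauss-Jordan on [A | I]:
R1 <- (1/-6)*R1:  [    1  -1/2   1/2  |  -1/6     0     0 ]
R2 <- R2 - (24)*R1:  [ 0  5  0  |  4  1  0 ]
R3 <- R3 - (-6)*R1:  [   0  -10    4  |   -1    0    1 ]
R2 <- (1/5)*R2:  [   0    1    0  |  4/5  1/5    0 ]
R1 <- R1 - (-1/2)*R2:  [    1     0   1/2  |  7/30  1/10     0 ]
R3 <- R3 - (-10)*R2:  [ 0  0  4  |  7  2  1 ]
R3 <- (1/4)*R3:  [   0    0    1  |  7/4  1/2  1/4 ]
R1 <- R1 - (1/2)*R3:  [       1        0        0  |  -77/120    -3/20     -1/8 ]
Right block of [I | A^{-1}] is the inverse:
[ -77/120  -3/20  -1/8 ]
[     4/5    1/5     0 ]
[     7/4    1/2   1/4 ]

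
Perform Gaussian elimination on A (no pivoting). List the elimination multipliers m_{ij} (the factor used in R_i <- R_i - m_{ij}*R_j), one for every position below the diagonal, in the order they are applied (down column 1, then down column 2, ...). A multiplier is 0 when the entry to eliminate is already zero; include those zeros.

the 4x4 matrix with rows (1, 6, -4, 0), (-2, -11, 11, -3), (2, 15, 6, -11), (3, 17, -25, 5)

multipliers: -2, 2, 3, 3, -1, -2

Forward elimination:
R2 <- R2 - (-2)*R1:  [  0   1   3  -3 ]
R3 <- R3 - (2)*R1:  [   0    3   14  -11 ]
R4 <- R4 - (3)*R1:  [   0   -1  -13    5 ]
R3 <- R3 - (3)*R2:  [  0   0   5  -2 ]
R4 <- R4 - (-1)*R2:  [   0    0  -10    2 ]
R4 <- R4 - (-2)*R3:  [  0   0   0  -2 ]
Multipliers (in order of application): m_{21} = -2, m_{31} = 2, m_{41} = 3, m_{32} = 3, m_{42} = -1, m_{43} = -2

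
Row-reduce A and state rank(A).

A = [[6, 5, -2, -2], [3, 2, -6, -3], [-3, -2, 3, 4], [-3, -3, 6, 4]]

rank(A) = 4

Row reduction:
R2 <- R2 - (1/2)*R1:  [    0  -1/2    -5    -2 ]
R3 <- R3 - (-1/2)*R1:  [   0  1/2    2    3 ]
R4 <- R4 - (-1/2)*R1:  [    0  -1/2     5     3 ]
R3 <- R3 - (-1)*R2:  [  0   0  -3   1 ]
R4 <- R4 - (1)*R2:  [  0   0  10   5 ]
R4 <- R4 - (-10/3)*R3:  [    0     0     0  25/3 ]
Row echelon form:
[ 6     5  -2    -2 ]
[ 0  -1/2  -5    -2 ]
[ 0     0  -3     1 ]
[ 0     0   0  25/3 ]
Nonzero rows / pivot columns: 4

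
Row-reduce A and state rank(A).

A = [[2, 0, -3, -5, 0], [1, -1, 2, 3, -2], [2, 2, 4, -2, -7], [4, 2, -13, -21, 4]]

Row reduction:
R2 <- R2 - (1/2)*R1:  [    0    -1   7/2  11/2    -2 ]
R3 <- R3 - (1)*R1:  [  0   2   7   3  -7 ]
R4 <- R4 - (2)*R1:  [   0    2   -7  -11    4 ]
R3 <- R3 - (-2)*R2:  [   0    0   14   14  -11 ]
R4 <- R4 - (-2)*R2:  [ 0  0  0  0  0 ]
Row echelon form:
[ 2   0   -3    -5    0 ]
[ 0  -1  7/2  11/2   -2 ]
[ 0   0   14    14  -11 ]
[ 0   0    0     0    0 ]
Nonzero rows / pivot columns: 3

rank(A) = 3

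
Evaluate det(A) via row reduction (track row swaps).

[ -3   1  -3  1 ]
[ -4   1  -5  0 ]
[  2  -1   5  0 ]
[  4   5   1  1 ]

Forward elimination:
R2 <- R2 - (4/3)*R1:  [    0  -1/3    -1  -4/3 ]
R3 <- R3 - (-2/3)*R1:  [    0  -1/3     3   2/3 ]
R4 <- R4 - (-4/3)*R1:  [    0  19/3    -3   7/3 ]
R3 <- R3 - (1)*R2:  [ 0  0  4  2 ]
R4 <- R4 - (-19)*R2:  [   0    0  -22  -23 ]
R4 <- R4 - (-11/2)*R3:  [   0    0    0  -12 ]
Upper-triangular form:
[ -3     1  -3     1 ]
[  0  -1/3  -1  -4/3 ]
[  0     0   4     2 ]
[  0     0   0   -12 ]
det(A) = (-1)^0 * (-3) * (-1/3) * (4) * (-12) = -48  (0 row swaps -> sign +1)

det(A) = -48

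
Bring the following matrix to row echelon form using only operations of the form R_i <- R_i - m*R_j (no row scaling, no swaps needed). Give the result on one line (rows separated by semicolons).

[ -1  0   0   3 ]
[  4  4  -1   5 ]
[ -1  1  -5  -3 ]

REF = [-1 0 0 3; 0 4 -1 17; 0 0 -19/4 -41/4]

Forward elimination:
R2 <- R2 - (-4)*R1:  [  0   4  -1  17 ]
R3 <- R3 - (1)*R1:  [  0   1  -5  -6 ]
R3 <- R3 - (1/4)*R2:  [     0      0  -19/4  -41/4 ]
Row echelon form:
[ -1  0      0      3 ]
[  0  4     -1     17 ]
[  0  0  -19/4  -41/4 ]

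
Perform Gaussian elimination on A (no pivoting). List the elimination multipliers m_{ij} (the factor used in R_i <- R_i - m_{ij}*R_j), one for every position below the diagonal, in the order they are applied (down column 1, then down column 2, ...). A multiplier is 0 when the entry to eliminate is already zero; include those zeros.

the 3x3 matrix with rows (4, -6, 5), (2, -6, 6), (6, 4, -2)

Forward elimination:
R2 <- R2 - (1/2)*R1:  [   0   -3  7/2 ]
R3 <- R3 - (3/2)*R1:  [     0     13  -19/2 ]
R3 <- R3 - (-13/3)*R2:  [    0     0  17/3 ]
Multipliers (in order of application): m_{21} = 1/2, m_{31} = 3/2, m_{32} = -13/3

multipliers: 1/2, 3/2, -13/3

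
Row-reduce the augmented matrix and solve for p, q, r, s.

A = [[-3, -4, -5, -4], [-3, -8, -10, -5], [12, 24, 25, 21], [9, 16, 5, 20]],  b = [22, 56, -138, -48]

Forward elimination on [A|b]:
R2 <- R2 - (1)*R1:  [  0  -4  -5  -1  34 ]
R3 <- R3 - (-4)*R1:  [   0    8    5    5  -50 ]
R4 <- R4 - (-3)*R1:  [   0    4  -10    8   18 ]
R3 <- R3 - (-2)*R2:  [  0   0  -5   3  18 ]
R4 <- R4 - (-1)*R2:  [   0    0  -15    7   52 ]
R4 <- R4 - (3)*R3:  [  0   0   0  -2  -2 ]
Row echelon form:
[ -3  -4  -5  -4  |  22 ]
[  0  -4  -5  -1  |  34 ]
[  0   0  -5   3  |  18 ]
[  0   0   0  -2  |  -2 ]
Back-substitution:
s = (-2) / -2 = 1
r = (18 - (3)*(1)) / -5 = -3
q = (34 - (-5)*(-3) - (-1)*(1)) / -4 = -5
p = (22 - (-4)*(-5) - (-5)*(-3) - (-4)*(1)) / -3 = 3

(3, -5, -3, 1)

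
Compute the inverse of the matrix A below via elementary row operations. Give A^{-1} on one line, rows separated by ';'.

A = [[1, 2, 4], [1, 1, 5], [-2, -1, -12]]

inverse = [-7 20 6; 2 -4 -1; 1 -3 -1]

Gauss-Jordan on [A | I]:
R2 <- R2 - (1)*R1:  [  0  -1   1  |  -1   1   0 ]
R3 <- R3 - (-2)*R1:  [  0   3  -4  |   2   0   1 ]
R2 <- (1/-1)*R2:  [  0   1  -1  |   1  -1   0 ]
R1 <- R1 - (2)*R2:  [  1   0   6  |  -1   2   0 ]
R3 <- R3 - (3)*R2:  [  0   0  -1  |  -1   3   1 ]
R3 <- (1/-1)*R3:  [  0   0   1  |   1  -3  -1 ]
R1 <- R1 - (6)*R3:  [  1   0   0  |  -7  20   6 ]
R2 <- R2 - (-1)*R3:  [  0   1   0  |   2  -4  -1 ]
Right block of [I | A^{-1}] is the inverse:
[ -7  20   6 ]
[  2  -4  -1 ]
[  1  -3  -1 ]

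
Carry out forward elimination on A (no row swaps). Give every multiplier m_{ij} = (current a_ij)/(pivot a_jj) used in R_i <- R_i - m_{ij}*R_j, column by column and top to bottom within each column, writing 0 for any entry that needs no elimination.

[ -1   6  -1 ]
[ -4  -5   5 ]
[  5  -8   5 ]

Forward elimination:
R2 <- R2 - (4)*R1:  [   0  -29    9 ]
R3 <- R3 - (-5)*R1:  [  0  22   0 ]
R3 <- R3 - (-22/29)*R2:  [      0       0  198/29 ]
Multipliers (in order of application): m_{21} = 4, m_{31} = -5, m_{32} = -22/29

multipliers: 4, -5, -22/29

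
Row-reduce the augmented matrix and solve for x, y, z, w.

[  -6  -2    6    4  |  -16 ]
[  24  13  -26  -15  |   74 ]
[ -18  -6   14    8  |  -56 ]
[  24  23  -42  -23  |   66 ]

Forward elimination on [A|b]:
R2 <- R2 - (-4)*R1:  [  0   5  -2   1  10 ]
R3 <- R3 - (3)*R1:  [  0   0  -4  -4  -8 ]
R4 <- R4 - (-4)*R1:  [   0   15  -18   -7    2 ]
R4 <- R4 - (3)*R2:  [   0    0  -12  -10  -28 ]
R4 <- R4 - (3)*R3:  [  0   0   0   2  -4 ]
Row echelon form:
[ -6  -2   6   4  |  -16 ]
[  0   5  -2   1  |   10 ]
[  0   0  -4  -4  |   -8 ]
[  0   0   0   2  |   -4 ]
Back-substitution:
w = (-4) / 2 = -2
z = (-8 - (-4)*(-2)) / -4 = 4
y = (10 - (-2)*(4) - (1)*(-2)) / 5 = 4
x = (-16 - (-2)*(4) - (6)*(4) - (4)*(-2)) / -6 = 4

(4, 4, 4, -2)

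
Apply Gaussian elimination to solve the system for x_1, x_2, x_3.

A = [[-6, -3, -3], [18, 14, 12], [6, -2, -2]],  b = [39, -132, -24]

Forward elimination on [A|b]:
R2 <- R2 - (-3)*R1:  [   0    5    3  -15 ]
R3 <- R3 - (-1)*R1:  [  0  -5  -5  15 ]
R3 <- R3 - (-1)*R2:  [  0   0  -2   0 ]
Row echelon form:
[ -6  -3  -3  |   39 ]
[  0   5   3  |  -15 ]
[  0   0  -2  |    0 ]
Back-substitution:
x_3 = (0) / -2 = 0
x_2 = (-15 - (3)*(0)) / 5 = -3
x_1 = (39 - (-3)*(-3) - (-3)*(0)) / -6 = -5

(-5, -3, 0)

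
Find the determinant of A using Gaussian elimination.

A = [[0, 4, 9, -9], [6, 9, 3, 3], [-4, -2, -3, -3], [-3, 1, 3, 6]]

Forward elimination:
R1 <-> R2   (pivot in column 1 was zero)
[  6   9   3   3 ]
[  0   4   9  -9 ]
[ -4  -2  -3  -3 ]
[ -3   1   3   6 ]
R3 <- R3 - (-2/3)*R1:  [  0   4  -1  -1 ]
R4 <- R4 - (-1/2)*R1:  [    0  11/2   9/2  15/2 ]
R3 <- R3 - (1)*R2:  [   0    0  -10    8 ]
R4 <- R4 - (11/8)*R2:  [     0      0  -63/8  159/8 ]
R4 <- R4 - (63/80)*R3:  [      0       0       0  543/40 ]
Upper-triangular form:
[ 6  9    3       3 ]
[ 0  4    9      -9 ]
[ 0  0  -10       8 ]
[ 0  0    0  543/40 ]
det(A) = (-1)^1 * (6) * (4) * (-10) * (543/40) = 3258  (1 row swap -> sign -1)

det(A) = 3258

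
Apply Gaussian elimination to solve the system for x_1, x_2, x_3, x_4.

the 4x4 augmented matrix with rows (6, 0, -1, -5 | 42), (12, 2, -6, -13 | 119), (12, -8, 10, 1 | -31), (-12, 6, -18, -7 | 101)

Forward elimination on [A|b]:
R2 <- R2 - (2)*R1:  [  0   2  -4  -3  35 ]
R3 <- R3 - (2)*R1:  [    0    -8    12    11  -115 ]
R4 <- R4 - (-2)*R1:  [   0    6  -20  -17  185 ]
R3 <- R3 - (-4)*R2:  [  0   0  -4  -1  25 ]
R4 <- R4 - (3)*R2:  [  0   0  -8  -8  80 ]
R4 <- R4 - (2)*R3:  [  0   0   0  -6  30 ]
Row echelon form:
[ 6  0  -1  -5  |  42 ]
[ 0  2  -4  -3  |  35 ]
[ 0  0  -4  -1  |  25 ]
[ 0  0   0  -6  |  30 ]
Back-substitution:
x_4 = (30) / -6 = -5
x_3 = (25 - (-1)*(-5)) / -4 = -5
x_2 = (35 - (-4)*(-5) - (-3)*(-5)) / 2 = 0
x_1 = (42 - (-1)*(-5) - (-5)*(-5)) / 6 = 2

(2, 0, -5, -5)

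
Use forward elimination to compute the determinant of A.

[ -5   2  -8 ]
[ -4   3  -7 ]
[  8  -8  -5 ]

det(A) = 139

Forward elimination:
R2 <- R2 - (4/5)*R1:  [    0   7/5  -3/5 ]
R3 <- R3 - (-8/5)*R1:  [     0  -24/5  -89/5 ]
R3 <- R3 - (-24/7)*R2:  [      0       0  -139/7 ]
Upper-triangular form:
[ -5    2      -8 ]
[  0  7/5    -3/5 ]
[  0    0  -139/7 ]
det(A) = (-1)^0 * (-5) * (7/5) * (-139/7) = 139  (0 row swaps -> sign +1)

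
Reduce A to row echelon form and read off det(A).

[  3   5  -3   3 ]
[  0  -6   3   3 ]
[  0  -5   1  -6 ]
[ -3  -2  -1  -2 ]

Forward elimination:
R4 <- R4 - (-1)*R1:  [  0   3  -4   1 ]
R3 <- R3 - (5/6)*R2:  [     0      0   -3/2  -17/2 ]
R4 <- R4 - (-1/2)*R2:  [    0     0  -5/2   5/2 ]
R4 <- R4 - (5/3)*R3:  [    0     0     0  50/3 ]
Upper-triangular form:
[ 3   5    -3      3 ]
[ 0  -6     3      3 ]
[ 0   0  -3/2  -17/2 ]
[ 0   0     0   50/3 ]
det(A) = (-1)^0 * (3) * (-6) * (-3/2) * (50/3) = 450  (0 row swaps -> sign +1)

det(A) = 450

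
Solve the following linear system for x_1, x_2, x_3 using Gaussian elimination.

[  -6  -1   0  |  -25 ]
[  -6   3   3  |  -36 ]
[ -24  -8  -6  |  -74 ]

(4, 1, -5)

Forward elimination on [A|b]:
R2 <- R2 - (1)*R1:  [   0    4    3  -11 ]
R3 <- R3 - (4)*R1:  [  0  -4  -6  26 ]
R3 <- R3 - (-1)*R2:  [  0   0  -3  15 ]
Row echelon form:
[ -6  -1   0  |  -25 ]
[  0   4   3  |  -11 ]
[  0   0  -3  |   15 ]
Back-substitution:
x_3 = (15) / -3 = -5
x_2 = (-11 - (3)*(-5)) / 4 = 1
x_1 = (-25 - (-1)*(1)) / -6 = 4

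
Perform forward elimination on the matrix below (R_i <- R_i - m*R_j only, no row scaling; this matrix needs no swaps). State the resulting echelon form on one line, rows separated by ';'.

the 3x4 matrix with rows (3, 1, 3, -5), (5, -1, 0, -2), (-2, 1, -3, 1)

Forward elimination:
R2 <- R2 - (5/3)*R1:  [    0  -8/3    -5  19/3 ]
R3 <- R3 - (-2/3)*R1:  [    0   5/3    -1  -7/3 ]
R3 <- R3 - (-5/8)*R2:  [     0      0  -33/8   13/8 ]
Row echelon form:
[ 3     1      3    -5 ]
[ 0  -8/3     -5  19/3 ]
[ 0     0  -33/8  13/8 ]

REF = [3 1 3 -5; 0 -8/3 -5 19/3; 0 0 -33/8 13/8]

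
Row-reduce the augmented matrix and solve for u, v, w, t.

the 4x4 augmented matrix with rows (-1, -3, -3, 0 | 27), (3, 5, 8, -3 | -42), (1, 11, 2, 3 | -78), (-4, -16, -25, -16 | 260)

(0, -5, -4, -5)

Forward elimination on [A|b]:
R2 <- R2 - (-3)*R1:  [  0  -4  -1  -3  39 ]
R3 <- R3 - (-1)*R1:  [   0    8   -1    3  -51 ]
R4 <- R4 - (4)*R1:  [   0   -4  -13  -16  152 ]
R3 <- R3 - (-2)*R2:  [  0   0  -3  -3  27 ]
R4 <- R4 - (1)*R2:  [   0    0  -12  -13  113 ]
R4 <- R4 - (4)*R3:  [  0   0   0  -1   5 ]
Row echelon form:
[ -1  -3  -3   0  |  27 ]
[  0  -4  -1  -3  |  39 ]
[  0   0  -3  -3  |  27 ]
[  0   0   0  -1  |   5 ]
Back-substitution:
t = (5) / -1 = -5
w = (27 - (-3)*(-5)) / -3 = -4
v = (39 - (-1)*(-4) - (-3)*(-5)) / -4 = -5
u = (27 - (-3)*(-5) - (-3)*(-4)) / -1 = 0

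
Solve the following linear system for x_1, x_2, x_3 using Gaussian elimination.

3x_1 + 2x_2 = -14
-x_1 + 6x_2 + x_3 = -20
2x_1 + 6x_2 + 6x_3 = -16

(-2, -4, 2)

Forward elimination on [A|b]:
R2 <- R2 - (-1/3)*R1:  [     0   20/3      1  -74/3 ]
R3 <- R3 - (2/3)*R1:  [     0   14/3      6  -20/3 ]
R3 <- R3 - (7/10)*R2:  [     0      0  53/10   53/5 ]
Row echelon form:
[ 3     2      0  |    -14 ]
[ 0  20/3      1  |  -74/3 ]
[ 0     0  53/10  |   53/5 ]
Back-substitution:
x_3 = (53/5) / (53/10) = 2
x_2 = (-74/3 - (1)*(2)) / (20/3) = -4
x_1 = (-14 - (2)*(-4)) / 3 = -2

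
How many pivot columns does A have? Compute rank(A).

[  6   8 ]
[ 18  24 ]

Row reduction:
R2 <- R2 - (3)*R1:  [ 0  0 ]
Row echelon form:
[ 6  8 ]
[ 0  0 ]
Nonzero rows / pivot columns: 1

rank(A) = 1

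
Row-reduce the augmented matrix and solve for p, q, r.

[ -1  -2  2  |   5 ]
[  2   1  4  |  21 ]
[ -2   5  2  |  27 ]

(-1, 3, 5)

Forward elimination on [A|b]:
R2 <- R2 - (-2)*R1:  [  0  -3   8  31 ]
R3 <- R3 - (2)*R1:  [  0   9  -2  17 ]
R3 <- R3 - (-3)*R2:  [   0    0   22  110 ]
Row echelon form:
[ -1  -2   2  |    5 ]
[  0  -3   8  |   31 ]
[  0   0  22  |  110 ]
Back-substitution:
r = (110) / 22 = 5
q = (31 - (8)*(5)) / -3 = 3
p = (5 - (-2)*(3) - (2)*(5)) / -1 = -1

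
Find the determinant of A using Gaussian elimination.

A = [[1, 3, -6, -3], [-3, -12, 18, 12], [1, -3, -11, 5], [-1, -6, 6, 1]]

Forward elimination:
R2 <- R2 - (-3)*R1:  [  0  -3   0   3 ]
R3 <- R3 - (1)*R1:  [  0  -6  -5   8 ]
R4 <- R4 - (-1)*R1:  [  0  -3   0  -2 ]
R3 <- R3 - (2)*R2:  [  0   0  -5   2 ]
R4 <- R4 - (1)*R2:  [  0   0   0  -5 ]
Upper-triangular form:
[ 1   3  -6  -3 ]
[ 0  -3   0   3 ]
[ 0   0  -5   2 ]
[ 0   0   0  -5 ]
det(A) = (-1)^0 * (1) * (-3) * (-5) * (-5) = -75  (0 row swaps -> sign +1)

det(A) = -75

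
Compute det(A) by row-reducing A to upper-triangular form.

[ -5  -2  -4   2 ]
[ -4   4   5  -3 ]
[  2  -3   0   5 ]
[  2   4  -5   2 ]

det(A) = -1449

Forward elimination:
R2 <- R2 - (4/5)*R1:  [     0   28/5   41/5  -23/5 ]
R3 <- R3 - (-2/5)*R1:  [     0  -19/5   -8/5   29/5 ]
R4 <- R4 - (-2/5)*R1:  [     0   16/5  -33/5   14/5 ]
R3 <- R3 - (-19/28)*R2:  [      0       0  111/28   75/28 ]
R4 <- R4 - (4/7)*R2:  [     0      0  -79/7   38/7 ]
R4 <- R4 - (-316/111)*R3:  [      0       0       0  483/37 ]
Upper-triangular form:
[ -5    -2      -4       2 ]
[  0  28/5    41/5   -23/5 ]
[  0     0  111/28   75/28 ]
[  0     0       0  483/37 ]
det(A) = (-1)^0 * (-5) * (28/5) * (111/28) * (483/37) = -1449  (0 row swaps -> sign +1)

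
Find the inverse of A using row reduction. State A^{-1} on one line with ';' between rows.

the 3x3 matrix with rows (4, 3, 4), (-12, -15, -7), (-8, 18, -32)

inverse = [101/16 7/4 13/32; -41/12 -1 -5/24; -7/2 -1 -1/4]

Gauss-Jordan on [A | I]:
R1 <- (1/4)*R1:  [   1  3/4    1  |  1/4    0    0 ]
R2 <- R2 - (-12)*R1:  [  0  -6   5  |   3   1   0 ]
R3 <- R3 - (-8)*R1:  [   0   24  -24  |    2    0    1 ]
R2 <- (1/-6)*R2:  [    0     1  -5/6  |  -1/2  -1/6     0 ]
R1 <- R1 - (3/4)*R2:  [    1     0  13/8  |   5/8   1/8     0 ]
R3 <- R3 - (24)*R2:  [  0   0  -4  |  14   4   1 ]
R3 <- (1/-4)*R3:  [    0     0     1  |  -7/2    -1  -1/4 ]
R1 <- R1 - (13/8)*R3:  [      1       0       0  |  101/16     7/4   13/32 ]
R2 <- R2 - (-5/6)*R3:  [      0       1       0  |  -41/12      -1   -5/24 ]
Right block of [I | A^{-1}] is the inverse:
[ 101/16  7/4  13/32 ]
[ -41/12   -1  -5/24 ]
[   -7/2   -1   -1/4 ]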